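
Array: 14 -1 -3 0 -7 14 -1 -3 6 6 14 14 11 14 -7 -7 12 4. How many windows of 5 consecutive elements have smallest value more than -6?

[14, -1, -3, 0, -7] → min -7
[-1, -3, 0, -7, 14] → min -7
[-3, 0, -7, 14, -1] → min -7
[0, -7, 14, -1, -3] → min -7
[-7, 14, -1, -3, 6] → min -7
[14, -1, -3, 6, 6] → min -3  > -6 ✓
[-1, -3, 6, 6, 14] → min -3  > -6 ✓
[-3, 6, 6, 14, 14] → min -3  > -6 ✓
[6, 6, 14, 14, 11] → min 6  > -6 ✓
[6, 14, 14, 11, 14] → min 6  > -6 ✓
[14, 14, 11, 14, -7] → min -7
[14, 11, 14, -7, -7] → min -7
[11, 14, -7, -7, 12] → min -7
[14, -7, -7, 12, 4] → min -7
5 windows satisfy the condition.

5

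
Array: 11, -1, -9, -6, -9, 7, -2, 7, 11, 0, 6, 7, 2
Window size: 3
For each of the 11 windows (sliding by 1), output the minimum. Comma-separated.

[11, -1, -9] → min -9
[-1, -9, -6] → min -9
[-9, -6, -9] → min -9
[-6, -9, 7] → min -9
[-9, 7, -2] → min -9
[7, -2, 7] → min -2
[-2, 7, 11] → min -2
[7, 11, 0] → min 0
[11, 0, 6] → min 0
[0, 6, 7] → min 0
[6, 7, 2] → min 2

-9, -9, -9, -9, -9, -2, -2, 0, 0, 0, 2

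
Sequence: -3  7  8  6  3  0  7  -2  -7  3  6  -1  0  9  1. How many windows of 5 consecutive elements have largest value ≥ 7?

9

[-3, 7, 8, 6, 3] → max 8  ≥ 7 ✓
[7, 8, 6, 3, 0] → max 8  ≥ 7 ✓
[8, 6, 3, 0, 7] → max 8  ≥ 7 ✓
[6, 3, 0, 7, -2] → max 7  ≥ 7 ✓
[3, 0, 7, -2, -7] → max 7  ≥ 7 ✓
[0, 7, -2, -7, 3] → max 7  ≥ 7 ✓
[7, -2, -7, 3, 6] → max 7  ≥ 7 ✓
[-2, -7, 3, 6, -1] → max 6
[-7, 3, 6, -1, 0] → max 6
[3, 6, -1, 0, 9] → max 9  ≥ 7 ✓
[6, -1, 0, 9, 1] → max 9  ≥ 7 ✓
9 windows satisfy the condition.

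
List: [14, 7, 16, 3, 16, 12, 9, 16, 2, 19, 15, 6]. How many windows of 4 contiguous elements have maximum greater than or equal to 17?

3

14 7 16 3 → max 16
7 16 3 16 → max 16
16 3 16 12 → max 16
3 16 12 9 → max 16
16 12 9 16 → max 16
12 9 16 2 → max 16
9 16 2 19 → max 19  ≥ 17 ✓
16 2 19 15 → max 19  ≥ 17 ✓
2 19 15 6 → max 19  ≥ 17 ✓
3 windows satisfy the condition.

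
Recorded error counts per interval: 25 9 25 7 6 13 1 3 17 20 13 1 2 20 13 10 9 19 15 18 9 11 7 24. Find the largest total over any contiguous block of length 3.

59

25 9 25 → sum 59
9 25 7 → sum 41
25 7 6 → sum 38
7 6 13 → sum 26
6 13 1 → sum 20
13 1 3 → sum 17
1 3 17 → sum 21
3 17 20 → sum 40
17 20 13 → sum 50
20 13 1 → sum 34
13 1 2 → sum 16
1 2 20 → sum 23
2 20 13 → sum 35
20 13 10 → sum 43
13 10 9 → sum 32
10 9 19 → sum 38
9 19 15 → sum 43
19 15 18 → sum 52
15 18 9 → sum 42
18 9 11 → sum 38
9 11 7 → sum 27
11 7 24 → sum 42
Largest of these is 59.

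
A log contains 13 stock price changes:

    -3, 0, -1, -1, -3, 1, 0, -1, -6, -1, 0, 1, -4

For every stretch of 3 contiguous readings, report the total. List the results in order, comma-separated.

-4, -2, -5, -3, -2, 0, -7, -8, -7, 0, -3

[-3, 0, -1] → sum -4
[0, -1, -1] → sum -2
[-1, -1, -3] → sum -5
[-1, -3, 1] → sum -3
[-3, 1, 0] → sum -2
[1, 0, -1] → sum 0
[0, -1, -6] → sum -7
[-1, -6, -1] → sum -8
[-6, -1, 0] → sum -7
[-1, 0, 1] → sum 0
[0, 1, -4] → sum -3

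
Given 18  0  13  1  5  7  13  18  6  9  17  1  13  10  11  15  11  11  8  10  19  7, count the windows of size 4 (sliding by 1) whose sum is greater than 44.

(18, 0, 13, 1) → sum 32
(0, 13, 1, 5) → sum 19
(13, 1, 5, 7) → sum 26
(1, 5, 7, 13) → sum 26
(5, 7, 13, 18) → sum 43
(7, 13, 18, 6) → sum 44
(13, 18, 6, 9) → sum 46  > 44 ✓
(18, 6, 9, 17) → sum 50  > 44 ✓
(6, 9, 17, 1) → sum 33
(9, 17, 1, 13) → sum 40
(17, 1, 13, 10) → sum 41
(1, 13, 10, 11) → sum 35
(13, 10, 11, 15) → sum 49  > 44 ✓
(10, 11, 15, 11) → sum 47  > 44 ✓
(11, 15, 11, 11) → sum 48  > 44 ✓
(15, 11, 11, 8) → sum 45  > 44 ✓
(11, 11, 8, 10) → sum 40
(11, 8, 10, 19) → sum 48  > 44 ✓
(8, 10, 19, 7) → sum 44
7 windows satisfy the condition.

7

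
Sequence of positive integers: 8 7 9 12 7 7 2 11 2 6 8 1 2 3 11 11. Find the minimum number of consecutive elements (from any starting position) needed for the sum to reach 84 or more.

add 8: running sum 8 < 84
add 7: running sum 15 < 84
add 9: running sum 24 < 84
add 12: running sum 36 < 84
add 7: running sum 43 < 84
add 7: running sum 50 < 84
add 2: running sum 52 < 84
add 11: running sum 63 < 84
add 2: running sum 65 < 84
add 6: running sum 71 < 84
add 8: running sum 79 < 84
add 1: running sum 80 < 84
add 2: running sum 82 < 84
add 3: shortest ending here [8, 7, 9, 12, 7, 7, 2, 11, 2, 6, 8, 1, 2, 3] sum 85, len 14
add 11: shortest ending here [7, 9, 12, 7, 7, 2, 11, 2, 6, 8, 1, 2, 3, 11] sum 88, len 14
add 11: shortest ending here [9, 12, 7, 7, 2, 11, 2, 6, 8, 1, 2, 3, 11, 11] sum 92, len 14
Shortest qualifying length: 14.

14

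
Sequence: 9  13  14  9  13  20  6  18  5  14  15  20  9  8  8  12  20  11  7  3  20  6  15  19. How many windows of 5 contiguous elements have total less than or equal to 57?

(9, 13, 14, 9, 13) → sum 58
(13, 14, 9, 13, 20) → sum 69
(14, 9, 13, 20, 6) → sum 62
(9, 13, 20, 6, 18) → sum 66
(13, 20, 6, 18, 5) → sum 62
(20, 6, 18, 5, 14) → sum 63
(6, 18, 5, 14, 15) → sum 58
(18, 5, 14, 15, 20) → sum 72
(5, 14, 15, 20, 9) → sum 63
(14, 15, 20, 9, 8) → sum 66
(15, 20, 9, 8, 8) → sum 60
(20, 9, 8, 8, 12) → sum 57  ≤ 57 ✓
(9, 8, 8, 12, 20) → sum 57  ≤ 57 ✓
(8, 8, 12, 20, 11) → sum 59
(8, 12, 20, 11, 7) → sum 58
(12, 20, 11, 7, 3) → sum 53  ≤ 57 ✓
(20, 11, 7, 3, 20) → sum 61
(11, 7, 3, 20, 6) → sum 47  ≤ 57 ✓
(7, 3, 20, 6, 15) → sum 51  ≤ 57 ✓
(3, 20, 6, 15, 19) → sum 63
5 windows satisfy the condition.

5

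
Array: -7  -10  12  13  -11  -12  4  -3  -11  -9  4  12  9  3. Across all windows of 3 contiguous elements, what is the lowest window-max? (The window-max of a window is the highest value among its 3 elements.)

-3

Each size-3 window and its max:
[-7, -10, 12] → max 12
[-10, 12, 13] → max 13
[12, 13, -11] → max 13
[13, -11, -12] → max 13
[-11, -12, 4] → max 4
[-12, 4, -3] → max 4
[4, -3, -11] → max 4
[-3, -11, -9] → max -3
[-11, -9, 4] → max 4
[-9, 4, 12] → max 12
[4, 12, 9] → max 12
[12, 9, 3] → max 12
Lowest of these is -3.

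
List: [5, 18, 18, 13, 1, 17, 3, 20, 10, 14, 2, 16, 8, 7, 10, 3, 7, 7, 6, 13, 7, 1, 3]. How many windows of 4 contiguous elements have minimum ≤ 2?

5 18 18 13 → min 5
18 18 13 1 → min 1  ≤ 2 ✓
18 13 1 17 → min 1  ≤ 2 ✓
13 1 17 3 → min 1  ≤ 2 ✓
1 17 3 20 → min 1  ≤ 2 ✓
17 3 20 10 → min 3
3 20 10 14 → min 3
20 10 14 2 → min 2  ≤ 2 ✓
10 14 2 16 → min 2  ≤ 2 ✓
14 2 16 8 → min 2  ≤ 2 ✓
2 16 8 7 → min 2  ≤ 2 ✓
16 8 7 10 → min 7
8 7 10 3 → min 3
7 10 3 7 → min 3
10 3 7 7 → min 3
3 7 7 6 → min 3
7 7 6 13 → min 6
7 6 13 7 → min 6
6 13 7 1 → min 1  ≤ 2 ✓
13 7 1 3 → min 1  ≤ 2 ✓
10 windows satisfy the condition.

10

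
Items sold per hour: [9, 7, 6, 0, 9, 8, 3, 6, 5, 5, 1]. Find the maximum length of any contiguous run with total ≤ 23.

→ 9: sum 9, len 1
→ 7: sum 16, len 2
→ 6: sum 22, len 3
→ 0: sum 22, len 4
→ 9 (dropped 9): sum 22, len 4
→ 8 (dropped 7): sum 23, len 4
→ 3 (dropped 6): sum 20, len 4
→ 6 (dropped 0, 9): sum 17, len 3
→ 5: sum 22, len 4
→ 5 (dropped 8): sum 19, len 4
→ 1: sum 20, len 5
Longest length seen: 5.

5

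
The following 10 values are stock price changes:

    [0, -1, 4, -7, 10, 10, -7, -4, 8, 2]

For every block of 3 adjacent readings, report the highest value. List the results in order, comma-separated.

Sliding a size-3 window across the 10 values:
[0, -1, 4] → max 4
[-1, 4, -7] → max 4
[4, -7, 10] → max 10
[-7, 10, 10] → max 10
[10, 10, -7] → max 10
[10, -7, -4] → max 10
[-7, -4, 8] → max 8
[-4, 8, 2] → max 8

4, 4, 10, 10, 10, 10, 8, 8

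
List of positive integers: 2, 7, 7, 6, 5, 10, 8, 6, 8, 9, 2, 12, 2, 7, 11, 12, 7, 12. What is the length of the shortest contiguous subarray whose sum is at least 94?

Extend right; whenever the sum reaches 94, record the length and shrink from the left:
add 2: running sum 2 < 94
add 7: running sum 9 < 94
add 7: running sum 16 < 94
add 6: running sum 22 < 94
add 5: running sum 27 < 94
add 10: running sum 37 < 94
add 8: running sum 45 < 94
add 6: running sum 51 < 94
add 8: running sum 59 < 94
add 9: running sum 68 < 94
add 2: running sum 70 < 94
add 12: running sum 82 < 94
add 2: running sum 84 < 94
add 7: running sum 91 < 94
add 11: shortest ending here [7, 7, 6, 5, 10, 8, 6, 8, 9, 2, 12, 2, 7, 11] sum 100, len 14
add 12: shortest ending here [6, 5, 10, 8, 6, 8, 9, 2, 12, 2, 7, 11, 12] sum 98, len 13
add 7: shortest ending here [10, 8, 6, 8, 9, 2, 12, 2, 7, 11, 12, 7] sum 94, len 12
add 12: shortest ending here [8, 6, 8, 9, 2, 12, 2, 7, 11, 12, 7, 12] sum 96, len 12
Shortest qualifying length: 12.

12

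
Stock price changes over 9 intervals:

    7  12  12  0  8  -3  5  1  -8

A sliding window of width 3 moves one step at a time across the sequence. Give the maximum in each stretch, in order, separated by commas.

(7, 12, 12) → max 12
(12, 12, 0) → max 12
(12, 0, 8) → max 12
(0, 8, -3) → max 8
(8, -3, 5) → max 8
(-3, 5, 1) → max 5
(5, 1, -8) → max 5

12, 12, 12, 8, 8, 5, 5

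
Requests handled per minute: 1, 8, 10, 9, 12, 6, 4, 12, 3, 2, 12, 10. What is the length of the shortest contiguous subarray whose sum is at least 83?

add 1: running sum 1 < 83
add 8: running sum 9 < 83
add 10: running sum 19 < 83
add 9: running sum 28 < 83
add 12: running sum 40 < 83
add 6: running sum 46 < 83
add 4: running sum 50 < 83
add 12: running sum 62 < 83
add 3: running sum 65 < 83
add 2: running sum 67 < 83
add 12: running sum 79 < 83
add 10: shortest ending here [8, 10, 9, 12, 6, 4, 12, 3, 2, 12, 10] sum 88, len 11
Shortest qualifying length: 11.

11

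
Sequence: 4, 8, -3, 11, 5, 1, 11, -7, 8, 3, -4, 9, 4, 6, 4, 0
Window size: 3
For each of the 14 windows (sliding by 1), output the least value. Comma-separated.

(4, 8, -3) → min -3
(8, -3, 11) → min -3
(-3, 11, 5) → min -3
(11, 5, 1) → min 1
(5, 1, 11) → min 1
(1, 11, -7) → min -7
(11, -7, 8) → min -7
(-7, 8, 3) → min -7
(8, 3, -4) → min -4
(3, -4, 9) → min -4
(-4, 9, 4) → min -4
(9, 4, 6) → min 4
(4, 6, 4) → min 4
(6, 4, 0) → min 0

-3, -3, -3, 1, 1, -7, -7, -7, -4, -4, -4, 4, 4, 0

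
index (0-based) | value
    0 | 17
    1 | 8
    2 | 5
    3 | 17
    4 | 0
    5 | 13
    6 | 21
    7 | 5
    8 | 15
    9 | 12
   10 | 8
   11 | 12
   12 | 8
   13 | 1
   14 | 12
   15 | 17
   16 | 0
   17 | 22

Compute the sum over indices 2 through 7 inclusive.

Elements at indices 2..7: 5, 17, 0, 13, 21, 5
sum(5, 17, 0, 13, 21, 5) = 61

61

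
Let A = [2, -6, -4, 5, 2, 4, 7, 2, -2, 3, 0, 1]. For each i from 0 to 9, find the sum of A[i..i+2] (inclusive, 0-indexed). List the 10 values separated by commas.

-8, -5, 3, 11, 13, 13, 7, 3, 1, 4

(2, -6, -4) → sum -8
(-6, -4, 5) → sum -5
(-4, 5, 2) → sum 3
(5, 2, 4) → sum 11
(2, 4, 7) → sum 13
(4, 7, 2) → sum 13
(7, 2, -2) → sum 7
(2, -2, 3) → sum 3
(-2, 3, 0) → sum 1
(3, 0, 1) → sum 4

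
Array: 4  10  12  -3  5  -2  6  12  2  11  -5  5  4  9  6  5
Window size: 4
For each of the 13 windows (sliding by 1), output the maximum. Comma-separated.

12, 12, 12, 6, 12, 12, 12, 12, 11, 11, 9, 9, 9

4 10 12 -3 → max 12
10 12 -3 5 → max 12
12 -3 5 -2 → max 12
-3 5 -2 6 → max 6
5 -2 6 12 → max 12
-2 6 12 2 → max 12
6 12 2 11 → max 12
12 2 11 -5 → max 12
2 11 -5 5 → max 11
11 -5 5 4 → max 11
-5 5 4 9 → max 9
5 4 9 6 → max 9
4 9 6 5 → max 9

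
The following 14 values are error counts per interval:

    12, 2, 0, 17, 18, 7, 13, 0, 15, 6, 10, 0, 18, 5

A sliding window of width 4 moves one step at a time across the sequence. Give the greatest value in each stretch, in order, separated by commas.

17, 18, 18, 18, 18, 15, 15, 15, 15, 18, 18

(12, 2, 0, 17) → max 17
(2, 0, 17, 18) → max 18
(0, 17, 18, 7) → max 18
(17, 18, 7, 13) → max 18
(18, 7, 13, 0) → max 18
(7, 13, 0, 15) → max 15
(13, 0, 15, 6) → max 15
(0, 15, 6, 10) → max 15
(15, 6, 10, 0) → max 15
(6, 10, 0, 18) → max 18
(10, 0, 18, 5) → max 18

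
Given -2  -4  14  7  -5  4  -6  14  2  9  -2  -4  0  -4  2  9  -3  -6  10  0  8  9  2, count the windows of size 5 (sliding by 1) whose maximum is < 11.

-2 -4 14 7 -5 → max 14
-4 14 7 -5 4 → max 14
14 7 -5 4 -6 → max 14
7 -5 4 -6 14 → max 14
-5 4 -6 14 2 → max 14
4 -6 14 2 9 → max 14
-6 14 2 9 -2 → max 14
14 2 9 -2 -4 → max 14
2 9 -2 -4 0 → max 9  < 11 ✓
9 -2 -4 0 -4 → max 9  < 11 ✓
-2 -4 0 -4 2 → max 2  < 11 ✓
-4 0 -4 2 9 → max 9  < 11 ✓
0 -4 2 9 -3 → max 9  < 11 ✓
-4 2 9 -3 -6 → max 9  < 11 ✓
2 9 -3 -6 10 → max 10  < 11 ✓
9 -3 -6 10 0 → max 10  < 11 ✓
-3 -6 10 0 8 → max 10  < 11 ✓
-6 10 0 8 9 → max 10  < 11 ✓
10 0 8 9 2 → max 10  < 11 ✓
11 windows satisfy the condition.

11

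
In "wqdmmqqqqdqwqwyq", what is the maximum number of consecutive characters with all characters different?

[w] len 1
[w, q] len 2
[w, q, d] len 3
[w, q, d, m] len 4
[m] len 1
[m, q] len 2
[q] len 1
[q] len 1
[q] len 1
[q, d] len 2
[d, q] len 2
[d, q, w] len 3
[w, q] len 2
[q, w] len 2
[q, w, y] len 3
[w, y, q] len 3
Longest all-distinct length: 4.

4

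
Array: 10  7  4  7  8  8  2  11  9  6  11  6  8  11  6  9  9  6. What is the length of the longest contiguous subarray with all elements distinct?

[10] len 1
[10, 7] len 2
[10, 7, 4] len 3
[4, 7] len 2
[4, 7, 8] len 3
[8] len 1
[8, 2] len 2
[8, 2, 11] len 3
[8, 2, 11, 9] len 4
[8, 2, 11, 9, 6] len 5
[9, 6, 11] len 3
[11, 6] len 2
[11, 6, 8] len 3
[6, 8, 11] len 3
[8, 11, 6] len 3
[8, 11, 6, 9] len 4
[9] len 1
[9, 6] len 2
Longest all-distinct length: 5.

5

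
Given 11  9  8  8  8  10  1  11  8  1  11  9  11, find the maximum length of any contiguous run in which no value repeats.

4

[11] len 1
[11, 9] len 2
[11, 9, 8] len 3
[8] len 1
[8] len 1
[8, 10] len 2
[8, 10, 1] len 3
[8, 10, 1, 11] len 4
[10, 1, 11, 8] len 4
[11, 8, 1] len 3
[8, 1, 11] len 3
[8, 1, 11, 9] len 4
[9, 11] len 2
Longest all-distinct length: 4.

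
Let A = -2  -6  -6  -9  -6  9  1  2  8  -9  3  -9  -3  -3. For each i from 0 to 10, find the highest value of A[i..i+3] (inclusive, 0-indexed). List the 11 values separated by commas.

(-2, -6, -6, -9) → max -2
(-6, -6, -9, -6) → max -6
(-6, -9, -6, 9) → max 9
(-9, -6, 9, 1) → max 9
(-6, 9, 1, 2) → max 9
(9, 1, 2, 8) → max 9
(1, 2, 8, -9) → max 8
(2, 8, -9, 3) → max 8
(8, -9, 3, -9) → max 8
(-9, 3, -9, -3) → max 3
(3, -9, -3, -3) → max 3

-2, -6, 9, 9, 9, 9, 8, 8, 8, 3, 3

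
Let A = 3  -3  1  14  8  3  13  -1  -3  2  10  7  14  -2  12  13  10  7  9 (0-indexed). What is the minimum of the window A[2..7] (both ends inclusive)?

Elements at indices 2..7: 1, 14, 8, 3, 13, -1
min(1, 14, 8, 3, 13, -1) = -1

-1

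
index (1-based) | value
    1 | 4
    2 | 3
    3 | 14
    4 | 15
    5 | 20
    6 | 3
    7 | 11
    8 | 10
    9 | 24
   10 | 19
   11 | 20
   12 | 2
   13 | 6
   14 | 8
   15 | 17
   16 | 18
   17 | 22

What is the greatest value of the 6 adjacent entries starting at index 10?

20

Elements at indices 10..15: 19, 20, 2, 6, 8, 17
max(19, 20, 2, 6, 8, 17) = 20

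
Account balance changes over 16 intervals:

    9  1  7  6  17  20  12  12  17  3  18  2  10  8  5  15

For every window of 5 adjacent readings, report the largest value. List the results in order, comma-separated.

17, 20, 20, 20, 20, 20, 18, 18, 18, 18, 18, 15

[9, 1, 7, 6, 17] → max 17
[1, 7, 6, 17, 20] → max 20
[7, 6, 17, 20, 12] → max 20
[6, 17, 20, 12, 12] → max 20
[17, 20, 12, 12, 17] → max 20
[20, 12, 12, 17, 3] → max 20
[12, 12, 17, 3, 18] → max 18
[12, 17, 3, 18, 2] → max 18
[17, 3, 18, 2, 10] → max 18
[3, 18, 2, 10, 8] → max 18
[18, 2, 10, 8, 5] → max 18
[2, 10, 8, 5, 15] → max 15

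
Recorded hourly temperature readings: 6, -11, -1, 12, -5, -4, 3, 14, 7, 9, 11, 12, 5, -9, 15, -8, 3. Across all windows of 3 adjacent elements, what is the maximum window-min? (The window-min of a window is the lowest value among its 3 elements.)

9

6 -11 -1 → min -11
-11 -1 12 → min -11
-1 12 -5 → min -5
12 -5 -4 → min -5
-5 -4 3 → min -5
-4 3 14 → min -4
3 14 7 → min 3
14 7 9 → min 7
7 9 11 → min 7
9 11 12 → min 9
11 12 5 → min 5
12 5 -9 → min -9
5 -9 15 → min -9
-9 15 -8 → min -9
15 -8 3 → min -8
Maximum of these is 9.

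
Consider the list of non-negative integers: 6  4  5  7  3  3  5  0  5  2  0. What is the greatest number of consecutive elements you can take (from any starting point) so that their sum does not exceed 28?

8

→ 6: sum 6, len 1
→ 4: sum 10, len 2
→ 5: sum 15, len 3
→ 7: sum 22, len 4
→ 3: sum 25, len 5
→ 3: sum 28, len 6
→ 5 (dropped 6): sum 27, len 6
→ 0: sum 27, len 7
→ 5 (dropped 4): sum 28, len 7
→ 2 (dropped 5): sum 25, len 7
→ 0: sum 25, len 8
Longest length seen: 8.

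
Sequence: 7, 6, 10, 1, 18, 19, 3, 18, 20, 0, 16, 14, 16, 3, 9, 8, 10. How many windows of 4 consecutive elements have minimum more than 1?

[7, 6, 10, 1] → min 1
[6, 10, 1, 18] → min 1
[10, 1, 18, 19] → min 1
[1, 18, 19, 3] → min 1
[18, 19, 3, 18] → min 3  > 1 ✓
[19, 3, 18, 20] → min 3  > 1 ✓
[3, 18, 20, 0] → min 0
[18, 20, 0, 16] → min 0
[20, 0, 16, 14] → min 0
[0, 16, 14, 16] → min 0
[16, 14, 16, 3] → min 3  > 1 ✓
[14, 16, 3, 9] → min 3  > 1 ✓
[16, 3, 9, 8] → min 3  > 1 ✓
[3, 9, 8, 10] → min 3  > 1 ✓
6 windows satisfy the condition.

6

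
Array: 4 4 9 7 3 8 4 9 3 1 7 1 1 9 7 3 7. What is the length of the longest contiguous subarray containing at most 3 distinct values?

add 4: window [4] (1 distinct), len 1
add 4: window [4, 4] (1 distinct), len 2
add 9: window [4, 4, 9] (2 distinct), len 3
add 7: window [4, 4, 9, 7] (3 distinct), len 4
add 3: window [9, 7, 3] (3 distinct), len 3
add 8: window [7, 3, 8] (3 distinct), len 3
add 4: window [3, 8, 4] (3 distinct), len 3
add 9: window [8, 4, 9] (3 distinct), len 3
add 3: window [4, 9, 3] (3 distinct), len 3
add 1: window [9, 3, 1] (3 distinct), len 3
add 7: window [3, 1, 7] (3 distinct), len 3
add 1: window [3, 1, 7, 1] (3 distinct), len 4
add 1: window [3, 1, 7, 1, 1] (3 distinct), len 5
add 9: window [1, 7, 1, 1, 9] (3 distinct), len 5
add 7: window [1, 7, 1, 1, 9, 7] (3 distinct), len 6
add 3: window [9, 7, 3] (3 distinct), len 3
add 7: window [9, 7, 3, 7] (3 distinct), len 4
Longest length with ≤3 distinct: 6.

6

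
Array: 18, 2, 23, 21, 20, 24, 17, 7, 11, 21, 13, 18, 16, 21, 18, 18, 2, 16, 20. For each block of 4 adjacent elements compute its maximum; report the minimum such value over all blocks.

Window maxs for each of the 16 positions:
[18, 2, 23, 21] → max 23
[2, 23, 21, 20] → max 23
[23, 21, 20, 24] → max 24
[21, 20, 24, 17] → max 24
[20, 24, 17, 7] → max 24
[24, 17, 7, 11] → max 24
[17, 7, 11, 21] → max 21
[7, 11, 21, 13] → max 21
[11, 21, 13, 18] → max 21
[21, 13, 18, 16] → max 21
[13, 18, 16, 21] → max 21
[18, 16, 21, 18] → max 21
[16, 21, 18, 18] → max 21
[21, 18, 18, 2] → max 21
[18, 18, 2, 16] → max 18
[18, 2, 16, 20] → max 20
Minimum of these is 18.

18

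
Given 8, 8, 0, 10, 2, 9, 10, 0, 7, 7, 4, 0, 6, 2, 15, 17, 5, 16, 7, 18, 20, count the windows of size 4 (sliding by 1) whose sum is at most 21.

8 8 0 10 → sum 26
8 0 10 2 → sum 20  ≤ 21 ✓
0 10 2 9 → sum 21  ≤ 21 ✓
10 2 9 10 → sum 31
2 9 10 0 → sum 21  ≤ 21 ✓
9 10 0 7 → sum 26
10 0 7 7 → sum 24
0 7 7 4 → sum 18  ≤ 21 ✓
7 7 4 0 → sum 18  ≤ 21 ✓
7 4 0 6 → sum 17  ≤ 21 ✓
4 0 6 2 → sum 12  ≤ 21 ✓
0 6 2 15 → sum 23
6 2 15 17 → sum 40
2 15 17 5 → sum 39
15 17 5 16 → sum 53
17 5 16 7 → sum 45
5 16 7 18 → sum 46
16 7 18 20 → sum 61
7 windows satisfy the condition.

7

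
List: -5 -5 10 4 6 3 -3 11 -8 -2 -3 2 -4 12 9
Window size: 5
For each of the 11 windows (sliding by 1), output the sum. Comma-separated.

Sliding a size-5 window across the 15 values:
[-5, -5, 10, 4, 6] → sum 10
[-5, 10, 4, 6, 3] → sum 18
[10, 4, 6, 3, -3] → sum 20
[4, 6, 3, -3, 11] → sum 21
[6, 3, -3, 11, -8] → sum 9
[3, -3, 11, -8, -2] → sum 1
[-3, 11, -8, -2, -3] → sum -5
[11, -8, -2, -3, 2] → sum 0
[-8, -2, -3, 2, -4] → sum -15
[-2, -3, 2, -4, 12] → sum 5
[-3, 2, -4, 12, 9] → sum 16

10, 18, 20, 21, 9, 1, -5, 0, -15, 5, 16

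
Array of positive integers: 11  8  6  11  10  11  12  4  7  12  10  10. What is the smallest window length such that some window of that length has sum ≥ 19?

2

add 11: running sum 11 < 19
add 8: shortest ending here [11, 8] sum 19, len 2
add 6: shortest ending here [11, 8, 6] sum 25, len 3
add 11: shortest ending here [8, 6, 11] sum 25, len 3
add 10: shortest ending here [11, 10] sum 21, len 2
add 11: shortest ending here [10, 11] sum 21, len 2
add 12: shortest ending here [11, 12] sum 23, len 2
add 4: shortest ending here [11, 12, 4] sum 27, len 3
add 7: shortest ending here [12, 4, 7] sum 23, len 3
add 12: shortest ending here [7, 12] sum 19, len 2
add 10: shortest ending here [12, 10] sum 22, len 2
add 10: shortest ending here [10, 10] sum 20, len 2
Shortest qualifying length: 2.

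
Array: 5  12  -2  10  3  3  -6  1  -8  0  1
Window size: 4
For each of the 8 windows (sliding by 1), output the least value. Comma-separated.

5 12 -2 10 → min -2
12 -2 10 3 → min -2
-2 10 3 3 → min -2
10 3 3 -6 → min -6
3 3 -6 1 → min -6
3 -6 1 -8 → min -8
-6 1 -8 0 → min -8
1 -8 0 1 → min -8

-2, -2, -2, -6, -6, -8, -8, -8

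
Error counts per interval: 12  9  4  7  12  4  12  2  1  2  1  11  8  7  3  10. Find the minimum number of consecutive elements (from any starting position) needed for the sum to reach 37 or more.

5

Extend right; whenever the sum reaches 37, record the length and shrink from the left:
add 12: running sum 12 < 37
add 9: running sum 21 < 37
add 4: running sum 25 < 37
add 7: running sum 32 < 37
add 12: shortest ending here [12, 9, 4, 7, 12] sum 44, len 5
add 4: shortest ending here [12, 9, 4, 7, 12, 4] sum 48, len 6
add 12: shortest ending here [4, 7, 12, 4, 12] sum 39, len 5
add 2: shortest ending here [7, 12, 4, 12, 2] sum 37, len 5
add 1: shortest ending here [7, 12, 4, 12, 2, 1] sum 38, len 6
add 2: shortest ending here [7, 12, 4, 12, 2, 1, 2] sum 40, len 7
add 1: shortest ending here [7, 12, 4, 12, 2, 1, 2, 1] sum 41, len 8
add 11: shortest ending here [12, 4, 12, 2, 1, 2, 1, 11] sum 45, len 8
add 8: shortest ending here [12, 2, 1, 2, 1, 11, 8] sum 37, len 7
add 7: shortest ending here [12, 2, 1, 2, 1, 11, 8, 7] sum 44, len 8
add 3: shortest ending here [12, 2, 1, 2, 1, 11, 8, 7, 3] sum 47, len 9
add 10: shortest ending here [11, 8, 7, 3, 10] sum 39, len 5
Shortest qualifying length: 5.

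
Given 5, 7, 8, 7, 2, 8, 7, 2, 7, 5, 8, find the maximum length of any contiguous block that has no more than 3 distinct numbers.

[5] 1 distinct, len 1
[5, 7] 2 distinct, len 2
[5, 7, 8] 3 distinct, len 3
[5, 7, 8, 7] 3 distinct, len 4
[7, 8, 7, 2] 3 distinct, len 4
[7, 8, 7, 2, 8] 3 distinct, len 5
[7, 8, 7, 2, 8, 7] 3 distinct, len 6
[7, 8, 7, 2, 8, 7, 2] 3 distinct, len 7
[7, 8, 7, 2, 8, 7, 2, 7] 3 distinct, len 8
[7, 2, 7, 5] 3 distinct, len 4
[7, 5, 8] 3 distinct, len 3
Longest length with ≤3 distinct: 8.

8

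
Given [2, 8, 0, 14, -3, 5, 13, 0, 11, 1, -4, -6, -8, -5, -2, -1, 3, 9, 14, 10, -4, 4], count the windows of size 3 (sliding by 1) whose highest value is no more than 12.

11

2 8 0 → max 8  ≤ 12 ✓
8 0 14 → max 14
0 14 -3 → max 14
14 -3 5 → max 14
-3 5 13 → max 13
5 13 0 → max 13
13 0 11 → max 13
0 11 1 → max 11  ≤ 12 ✓
11 1 -4 → max 11  ≤ 12 ✓
1 -4 -6 → max 1  ≤ 12 ✓
-4 -6 -8 → max -4  ≤ 12 ✓
-6 -8 -5 → max -5  ≤ 12 ✓
-8 -5 -2 → max -2  ≤ 12 ✓
-5 -2 -1 → max -1  ≤ 12 ✓
-2 -1 3 → max 3  ≤ 12 ✓
-1 3 9 → max 9  ≤ 12 ✓
3 9 14 → max 14
9 14 10 → max 14
14 10 -4 → max 14
10 -4 4 → max 10  ≤ 12 ✓
11 windows satisfy the condition.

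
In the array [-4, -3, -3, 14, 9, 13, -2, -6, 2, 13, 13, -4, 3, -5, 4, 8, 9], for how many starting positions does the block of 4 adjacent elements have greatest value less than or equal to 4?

1

[-4, -3, -3, 14] → max 14
[-3, -3, 14, 9] → max 14
[-3, 14, 9, 13] → max 14
[14, 9, 13, -2] → max 14
[9, 13, -2, -6] → max 13
[13, -2, -6, 2] → max 13
[-2, -6, 2, 13] → max 13
[-6, 2, 13, 13] → max 13
[2, 13, 13, -4] → max 13
[13, 13, -4, 3] → max 13
[13, -4, 3, -5] → max 13
[-4, 3, -5, 4] → max 4  ≤ 4 ✓
[3, -5, 4, 8] → max 8
[-5, 4, 8, 9] → max 9
1 window satisfy the condition.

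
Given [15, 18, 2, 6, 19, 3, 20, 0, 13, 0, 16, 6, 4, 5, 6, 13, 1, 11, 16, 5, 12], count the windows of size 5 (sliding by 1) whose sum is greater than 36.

(15, 18, 2, 6, 19) → sum 60  > 36 ✓
(18, 2, 6, 19, 3) → sum 48  > 36 ✓
(2, 6, 19, 3, 20) → sum 50  > 36 ✓
(6, 19, 3, 20, 0) → sum 48  > 36 ✓
(19, 3, 20, 0, 13) → sum 55  > 36 ✓
(3, 20, 0, 13, 0) → sum 36
(20, 0, 13, 0, 16) → sum 49  > 36 ✓
(0, 13, 0, 16, 6) → sum 35
(13, 0, 16, 6, 4) → sum 39  > 36 ✓
(0, 16, 6, 4, 5) → sum 31
(16, 6, 4, 5, 6) → sum 37  > 36 ✓
(6, 4, 5, 6, 13) → sum 34
(4, 5, 6, 13, 1) → sum 29
(5, 6, 13, 1, 11) → sum 36
(6, 13, 1, 11, 16) → sum 47  > 36 ✓
(13, 1, 11, 16, 5) → sum 46  > 36 ✓
(1, 11, 16, 5, 12) → sum 45  > 36 ✓
11 windows satisfy the condition.

11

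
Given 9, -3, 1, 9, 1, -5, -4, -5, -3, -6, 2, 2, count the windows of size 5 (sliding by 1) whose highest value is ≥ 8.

4

(9, -3, 1, 9, 1) → max 9  ≥ 8 ✓
(-3, 1, 9, 1, -5) → max 9  ≥ 8 ✓
(1, 9, 1, -5, -4) → max 9  ≥ 8 ✓
(9, 1, -5, -4, -5) → max 9  ≥ 8 ✓
(1, -5, -4, -5, -3) → max 1
(-5, -4, -5, -3, -6) → max -3
(-4, -5, -3, -6, 2) → max 2
(-5, -3, -6, 2, 2) → max 2
4 windows satisfy the condition.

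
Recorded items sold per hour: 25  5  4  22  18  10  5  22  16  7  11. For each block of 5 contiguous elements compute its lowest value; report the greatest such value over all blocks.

5

(25, 5, 4, 22, 18) → min 4
(5, 4, 22, 18, 10) → min 4
(4, 22, 18, 10, 5) → min 4
(22, 18, 10, 5, 22) → min 5
(18, 10, 5, 22, 16) → min 5
(10, 5, 22, 16, 7) → min 5
(5, 22, 16, 7, 11) → min 5
Greatest of these is 5.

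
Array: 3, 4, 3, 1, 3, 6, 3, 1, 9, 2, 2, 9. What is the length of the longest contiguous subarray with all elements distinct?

add 3: [3] len 1
add 4: [3, 4] len 2
add 3 (repeat 3, move left end past it): [4, 3] len 2
add 1: [4, 3, 1] len 3
add 3 (repeat 3, move left end past it): [1, 3] len 2
add 6: [1, 3, 6] len 3
add 3 (repeat 3, move left end past it): [6, 3] len 2
add 1: [6, 3, 1] len 3
add 9: [6, 3, 1, 9] len 4
add 2: [6, 3, 1, 9, 2] len 5
add 2 (repeat 2, move left end past it): [2] len 1
add 9: [2, 9] len 2
Longest all-distinct length: 5.

5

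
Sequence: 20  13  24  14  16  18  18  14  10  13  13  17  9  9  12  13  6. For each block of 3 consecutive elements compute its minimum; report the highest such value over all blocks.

16

Each size-3 window and its min:
[20, 13, 24] → min 13
[13, 24, 14] → min 13
[24, 14, 16] → min 14
[14, 16, 18] → min 14
[16, 18, 18] → min 16
[18, 18, 14] → min 14
[18, 14, 10] → min 10
[14, 10, 13] → min 10
[10, 13, 13] → min 10
[13, 13, 17] → min 13
[13, 17, 9] → min 9
[17, 9, 9] → min 9
[9, 9, 12] → min 9
[9, 12, 13] → min 9
[12, 13, 6] → min 6
Highest of these is 16.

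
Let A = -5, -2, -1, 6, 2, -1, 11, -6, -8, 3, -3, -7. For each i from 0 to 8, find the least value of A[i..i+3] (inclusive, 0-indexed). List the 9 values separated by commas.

-5, -2, -1, -1, -6, -8, -8, -8, -8

Sliding a size-4 window across the 12 values:
-5 -2 -1 6 → min -5
-2 -1 6 2 → min -2
-1 6 2 -1 → min -1
6 2 -1 11 → min -1
2 -1 11 -6 → min -6
-1 11 -6 -8 → min -8
11 -6 -8 3 → min -8
-6 -8 3 -3 → min -8
-8 3 -3 -7 → min -8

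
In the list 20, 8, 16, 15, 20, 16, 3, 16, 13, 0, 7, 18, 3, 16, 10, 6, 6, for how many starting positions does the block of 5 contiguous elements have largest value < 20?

8

[20, 8, 16, 15, 20] → max 20
[8, 16, 15, 20, 16] → max 20
[16, 15, 20, 16, 3] → max 20
[15, 20, 16, 3, 16] → max 20
[20, 16, 3, 16, 13] → max 20
[16, 3, 16, 13, 0] → max 16  < 20 ✓
[3, 16, 13, 0, 7] → max 16  < 20 ✓
[16, 13, 0, 7, 18] → max 18  < 20 ✓
[13, 0, 7, 18, 3] → max 18  < 20 ✓
[0, 7, 18, 3, 16] → max 18  < 20 ✓
[7, 18, 3, 16, 10] → max 18  < 20 ✓
[18, 3, 16, 10, 6] → max 18  < 20 ✓
[3, 16, 10, 6, 6] → max 16  < 20 ✓
8 windows satisfy the condition.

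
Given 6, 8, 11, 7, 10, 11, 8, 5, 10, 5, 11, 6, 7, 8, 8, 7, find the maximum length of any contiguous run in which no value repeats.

6

[6] len 1
[6, 8] len 2
[6, 8, 11] len 3
[6, 8, 11, 7] len 4
[6, 8, 11, 7, 10] len 5
[7, 10, 11] len 3
[7, 10, 11, 8] len 4
[7, 10, 11, 8, 5] len 5
[11, 8, 5, 10] len 4
[10, 5] len 2
[10, 5, 11] len 3
[10, 5, 11, 6] len 4
[10, 5, 11, 6, 7] len 5
[10, 5, 11, 6, 7, 8] len 6
[8] len 1
[8, 7] len 2
Longest all-distinct length: 6.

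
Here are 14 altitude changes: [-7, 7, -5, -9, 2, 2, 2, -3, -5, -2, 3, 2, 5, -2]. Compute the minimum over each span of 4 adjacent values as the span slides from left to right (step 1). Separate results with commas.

-7 7 -5 -9 → min -9
7 -5 -9 2 → min -9
-5 -9 2 2 → min -9
-9 2 2 2 → min -9
2 2 2 -3 → min -3
2 2 -3 -5 → min -5
2 -3 -5 -2 → min -5
-3 -5 -2 3 → min -5
-5 -2 3 2 → min -5
-2 3 2 5 → min -2
3 2 5 -2 → min -2

-9, -9, -9, -9, -3, -5, -5, -5, -5, -2, -2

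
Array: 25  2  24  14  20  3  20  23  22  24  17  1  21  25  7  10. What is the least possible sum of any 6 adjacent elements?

Each size-6 window and its sum:
[25, 2, 24, 14, 20, 3] → sum 88
[2, 24, 14, 20, 3, 20] → sum 83
[24, 14, 20, 3, 20, 23] → sum 104
[14, 20, 3, 20, 23, 22] → sum 102
[20, 3, 20, 23, 22, 24] → sum 112
[3, 20, 23, 22, 24, 17] → sum 109
[20, 23, 22, 24, 17, 1] → sum 107
[23, 22, 24, 17, 1, 21] → sum 108
[22, 24, 17, 1, 21, 25] → sum 110
[24, 17, 1, 21, 25, 7] → sum 95
[17, 1, 21, 25, 7, 10] → sum 81
Least of these is 81.

81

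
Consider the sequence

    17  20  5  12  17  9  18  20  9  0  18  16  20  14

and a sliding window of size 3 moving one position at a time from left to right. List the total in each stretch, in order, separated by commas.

42, 37, 34, 38, 44, 47, 47, 29, 27, 34, 54, 50

[17, 20, 5] → sum 42
[20, 5, 12] → sum 37
[5, 12, 17] → sum 34
[12, 17, 9] → sum 38
[17, 9, 18] → sum 44
[9, 18, 20] → sum 47
[18, 20, 9] → sum 47
[20, 9, 0] → sum 29
[9, 0, 18] → sum 27
[0, 18, 16] → sum 34
[18, 16, 20] → sum 54
[16, 20, 14] → sum 50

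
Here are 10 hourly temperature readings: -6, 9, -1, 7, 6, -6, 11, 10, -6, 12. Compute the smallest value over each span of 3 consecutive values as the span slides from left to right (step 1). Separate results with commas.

-6, -1, -1, -6, -6, -6, -6, -6

[-6, 9, -1] → min -6
[9, -1, 7] → min -1
[-1, 7, 6] → min -1
[7, 6, -6] → min -6
[6, -6, 11] → min -6
[-6, 11, 10] → min -6
[11, 10, -6] → min -6
[10, -6, 12] → min -6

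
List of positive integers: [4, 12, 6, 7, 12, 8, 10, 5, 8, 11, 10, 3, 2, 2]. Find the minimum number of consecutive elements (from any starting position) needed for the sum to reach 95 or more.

add 4: running sum 4 < 95
add 12: running sum 16 < 95
add 6: running sum 22 < 95
add 7: running sum 29 < 95
add 12: running sum 41 < 95
add 8: running sum 49 < 95
add 10: running sum 59 < 95
add 5: running sum 64 < 95
add 8: running sum 72 < 95
add 11: running sum 83 < 95
add 10: running sum 93 < 95
add 3: shortest ending here [4, 12, 6, 7, 12, 8, 10, 5, 8, 11, 10, 3] sum 96, len 12
add 2: shortest ending here [4, 12, 6, 7, 12, 8, 10, 5, 8, 11, 10, 3, 2] sum 98, len 13
add 2: shortest ending here [12, 6, 7, 12, 8, 10, 5, 8, 11, 10, 3, 2, 2] sum 96, len 13
Shortest qualifying length: 12.

12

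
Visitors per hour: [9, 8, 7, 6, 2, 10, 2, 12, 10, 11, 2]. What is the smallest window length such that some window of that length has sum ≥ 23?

3

Extend right; whenever the sum reaches 23, record the length and shrink from the left:
add 9: running sum 9 < 23
add 8: running sum 17 < 23
add 7: shortest ending here [9, 8, 7] sum 24, len 3
add 6: shortest ending here [9, 8, 7, 6] sum 30, len 4
add 2: shortest ending here [8, 7, 6, 2] sum 23, len 4
add 10: shortest ending here [7, 6, 2, 10] sum 25, len 4
add 2: shortest ending here [7, 6, 2, 10, 2] sum 27, len 5
add 12: shortest ending here [10, 2, 12] sum 24, len 3
add 10: shortest ending here [2, 12, 10] sum 24, len 3
add 11: shortest ending here [12, 10, 11] sum 33, len 3
add 2: shortest ending here [10, 11, 2] sum 23, len 3
Shortest qualifying length: 3.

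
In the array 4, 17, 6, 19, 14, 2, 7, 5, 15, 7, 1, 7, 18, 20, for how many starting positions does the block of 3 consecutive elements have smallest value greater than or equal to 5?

[4, 17, 6] → min 4
[17, 6, 19] → min 6  ≥ 5 ✓
[6, 19, 14] → min 6  ≥ 5 ✓
[19, 14, 2] → min 2
[14, 2, 7] → min 2
[2, 7, 5] → min 2
[7, 5, 15] → min 5  ≥ 5 ✓
[5, 15, 7] → min 5  ≥ 5 ✓
[15, 7, 1] → min 1
[7, 1, 7] → min 1
[1, 7, 18] → min 1
[7, 18, 20] → min 7  ≥ 5 ✓
5 windows satisfy the condition.

5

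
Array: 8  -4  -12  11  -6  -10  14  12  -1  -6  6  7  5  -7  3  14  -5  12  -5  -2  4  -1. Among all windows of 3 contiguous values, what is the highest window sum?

Each size-3 window and its sum:
(8, -4, -12) → sum -8
(-4, -12, 11) → sum -5
(-12, 11, -6) → sum -7
(11, -6, -10) → sum -5
(-6, -10, 14) → sum -2
(-10, 14, 12) → sum 16
(14, 12, -1) → sum 25
(12, -1, -6) → sum 5
(-1, -6, 6) → sum -1
(-6, 6, 7) → sum 7
(6, 7, 5) → sum 18
(7, 5, -7) → sum 5
(5, -7, 3) → sum 1
(-7, 3, 14) → sum 10
(3, 14, -5) → sum 12
(14, -5, 12) → sum 21
(-5, 12, -5) → sum 2
(12, -5, -2) → sum 5
(-5, -2, 4) → sum -3
(-2, 4, -1) → sum 1
Highest of these is 25.

25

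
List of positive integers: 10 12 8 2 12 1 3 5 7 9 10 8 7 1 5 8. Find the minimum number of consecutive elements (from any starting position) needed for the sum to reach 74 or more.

add 10: running sum 10 < 74
add 12: running sum 22 < 74
add 8: running sum 30 < 74
add 2: running sum 32 < 74
add 12: running sum 44 < 74
add 1: running sum 45 < 74
add 3: running sum 48 < 74
add 5: running sum 53 < 74
add 7: running sum 60 < 74
add 9: running sum 69 < 74
add 10: shortest ending here [10, 12, 8, 2, 12, 1, 3, 5, 7, 9, 10] sum 79, len 11
add 8: shortest ending here [12, 8, 2, 12, 1, 3, 5, 7, 9, 10, 8] sum 77, len 11
add 7: shortest ending here [12, 8, 2, 12, 1, 3, 5, 7, 9, 10, 8, 7] sum 84, len 12
add 1: shortest ending here [12, 8, 2, 12, 1, 3, 5, 7, 9, 10, 8, 7, 1] sum 85, len 13
add 5: shortest ending here [8, 2, 12, 1, 3, 5, 7, 9, 10, 8, 7, 1, 5] sum 78, len 13
add 8: shortest ending here [12, 1, 3, 5, 7, 9, 10, 8, 7, 1, 5, 8] sum 76, len 12
Shortest qualifying length: 11.

11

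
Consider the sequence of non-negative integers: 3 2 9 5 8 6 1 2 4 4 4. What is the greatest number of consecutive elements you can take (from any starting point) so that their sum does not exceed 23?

6

[3] sum 3 len 1
[3, 2] sum 5 len 2
[3, 2, 9] sum 14 len 3
[3, 2, 9, 5] sum 19 len 4
[9, 5, 8] sum 22 len 3
[5, 8, 6] sum 19 len 3
[5, 8, 6, 1] sum 20 len 4
[5, 8, 6, 1, 2] sum 22 len 5
[8, 6, 1, 2, 4] sum 21 len 5
[6, 1, 2, 4, 4] sum 17 len 5
[6, 1, 2, 4, 4, 4] sum 21 len 6
Longest length seen: 6.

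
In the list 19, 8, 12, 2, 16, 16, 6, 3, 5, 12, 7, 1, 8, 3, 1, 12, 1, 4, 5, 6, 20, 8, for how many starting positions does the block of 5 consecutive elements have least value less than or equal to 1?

[19, 8, 12, 2, 16] → min 2
[8, 12, 2, 16, 16] → min 2
[12, 2, 16, 16, 6] → min 2
[2, 16, 16, 6, 3] → min 2
[16, 16, 6, 3, 5] → min 3
[16, 6, 3, 5, 12] → min 3
[6, 3, 5, 12, 7] → min 3
[3, 5, 12, 7, 1] → min 1  ≤ 1 ✓
[5, 12, 7, 1, 8] → min 1  ≤ 1 ✓
[12, 7, 1, 8, 3] → min 1  ≤ 1 ✓
[7, 1, 8, 3, 1] → min 1  ≤ 1 ✓
[1, 8, 3, 1, 12] → min 1  ≤ 1 ✓
[8, 3, 1, 12, 1] → min 1  ≤ 1 ✓
[3, 1, 12, 1, 4] → min 1  ≤ 1 ✓
[1, 12, 1, 4, 5] → min 1  ≤ 1 ✓
[12, 1, 4, 5, 6] → min 1  ≤ 1 ✓
[1, 4, 5, 6, 20] → min 1  ≤ 1 ✓
[4, 5, 6, 20, 8] → min 4
10 windows satisfy the condition.

10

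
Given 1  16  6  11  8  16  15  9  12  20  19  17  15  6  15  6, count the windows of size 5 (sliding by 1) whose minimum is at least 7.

6

(1, 16, 6, 11, 8) → min 1
(16, 6, 11, 8, 16) → min 6
(6, 11, 8, 16, 15) → min 6
(11, 8, 16, 15, 9) → min 8  ≥ 7 ✓
(8, 16, 15, 9, 12) → min 8  ≥ 7 ✓
(16, 15, 9, 12, 20) → min 9  ≥ 7 ✓
(15, 9, 12, 20, 19) → min 9  ≥ 7 ✓
(9, 12, 20, 19, 17) → min 9  ≥ 7 ✓
(12, 20, 19, 17, 15) → min 12  ≥ 7 ✓
(20, 19, 17, 15, 6) → min 6
(19, 17, 15, 6, 15) → min 6
(17, 15, 6, 15, 6) → min 6
6 windows satisfy the condition.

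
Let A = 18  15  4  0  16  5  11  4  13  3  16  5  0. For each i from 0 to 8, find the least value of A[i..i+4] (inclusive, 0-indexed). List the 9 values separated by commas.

0, 0, 0, 0, 4, 3, 3, 3, 0

Sliding a size-5 window across the 13 values:
[18, 15, 4, 0, 16] → min 0
[15, 4, 0, 16, 5] → min 0
[4, 0, 16, 5, 11] → min 0
[0, 16, 5, 11, 4] → min 0
[16, 5, 11, 4, 13] → min 4
[5, 11, 4, 13, 3] → min 3
[11, 4, 13, 3, 16] → min 3
[4, 13, 3, 16, 5] → min 3
[13, 3, 16, 5, 0] → min 0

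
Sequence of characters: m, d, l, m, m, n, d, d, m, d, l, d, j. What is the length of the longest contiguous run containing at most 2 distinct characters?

[m] 1 distinct, len 1
[m, d] 2 distinct, len 2
[d, l] 2 distinct, len 2
[l, m] 2 distinct, len 2
[l, m, m] 2 distinct, len 3
[m, m, n] 2 distinct, len 3
[n, d] 2 distinct, len 2
[n, d, d] 2 distinct, len 3
[d, d, m] 2 distinct, len 3
[d, d, m, d] 2 distinct, len 4
[d, l] 2 distinct, len 2
[d, l, d] 2 distinct, len 3
[d, j] 2 distinct, len 2
Longest length with ≤2 distinct: 4.

4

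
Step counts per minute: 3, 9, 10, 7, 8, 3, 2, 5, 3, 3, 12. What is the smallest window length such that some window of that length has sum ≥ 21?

3

add 3: running sum 3 < 21
add 9: running sum 12 < 21
end 2: [3, 9, 10] sum 22, len 3
end 3: [9, 10, 7] sum 26, len 3
end 4: [10, 7, 8] sum 25, len 3
end 5: [10, 7, 8, 3] sum 28, len 4
end 6: [10, 7, 8, 3, 2] sum 30, len 5
end 7: [7, 8, 3, 2, 5] sum 25, len 5
end 8: [8, 3, 2, 5, 3] sum 21, len 5
end 9: [8, 3, 2, 5, 3, 3] sum 24, len 6
end 10: [5, 3, 3, 12] sum 23, len 4
Shortest qualifying length: 3.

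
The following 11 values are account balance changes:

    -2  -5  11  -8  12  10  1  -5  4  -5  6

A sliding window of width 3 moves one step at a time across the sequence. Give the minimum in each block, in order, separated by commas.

[-2, -5, 11] → min -5
[-5, 11, -8] → min -8
[11, -8, 12] → min -8
[-8, 12, 10] → min -8
[12, 10, 1] → min 1
[10, 1, -5] → min -5
[1, -5, 4] → min -5
[-5, 4, -5] → min -5
[4, -5, 6] → min -5

-5, -8, -8, -8, 1, -5, -5, -5, -5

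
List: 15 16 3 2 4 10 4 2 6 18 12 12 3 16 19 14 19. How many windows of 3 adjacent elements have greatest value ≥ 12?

15 16 3 → max 16  ≥ 12 ✓
16 3 2 → max 16  ≥ 12 ✓
3 2 4 → max 4
2 4 10 → max 10
4 10 4 → max 10
10 4 2 → max 10
4 2 6 → max 6
2 6 18 → max 18  ≥ 12 ✓
6 18 12 → max 18  ≥ 12 ✓
18 12 12 → max 18  ≥ 12 ✓
12 12 3 → max 12  ≥ 12 ✓
12 3 16 → max 16  ≥ 12 ✓
3 16 19 → max 19  ≥ 12 ✓
16 19 14 → max 19  ≥ 12 ✓
19 14 19 → max 19  ≥ 12 ✓
10 windows satisfy the condition.

10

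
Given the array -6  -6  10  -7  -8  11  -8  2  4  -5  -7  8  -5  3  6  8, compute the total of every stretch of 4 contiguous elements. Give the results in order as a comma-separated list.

-9, -11, 6, -12, -3, 9, -7, -6, 0, -9, -1, 12, 12

[-6, -6, 10, -7] → sum -9
[-6, 10, -7, -8] → sum -11
[10, -7, -8, 11] → sum 6
[-7, -8, 11, -8] → sum -12
[-8, 11, -8, 2] → sum -3
[11, -8, 2, 4] → sum 9
[-8, 2, 4, -5] → sum -7
[2, 4, -5, -7] → sum -6
[4, -5, -7, 8] → sum 0
[-5, -7, 8, -5] → sum -9
[-7, 8, -5, 3] → sum -1
[8, -5, 3, 6] → sum 12
[-5, 3, 6, 8] → sum 12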